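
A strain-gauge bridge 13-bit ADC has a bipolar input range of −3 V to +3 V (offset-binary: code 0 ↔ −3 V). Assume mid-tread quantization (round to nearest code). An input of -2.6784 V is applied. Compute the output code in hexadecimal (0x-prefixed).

code 0x1B7 (decimal 439)

Full-scale span = 6 V; LSB = 6/2^13 = 0.732 mV.
(V_in − V_low)/LSB = (-2.6784 − (−3)) / 0.000732422 = 439.091.
So the output code is 439.
In hexadecimal (0x-prefixed): 0x1B7.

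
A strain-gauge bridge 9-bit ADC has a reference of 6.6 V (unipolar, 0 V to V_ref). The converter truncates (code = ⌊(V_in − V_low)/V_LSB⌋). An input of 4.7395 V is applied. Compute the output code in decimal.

Full-scale span = 6.6 V; LSB = 6.6/2^9 = 12.891 mV.
(V_in − V_low)/LSB = (4.7395 − 0) / 0.0128906 = 367.670.
⌊·⌋(367.670) = 367.

code 367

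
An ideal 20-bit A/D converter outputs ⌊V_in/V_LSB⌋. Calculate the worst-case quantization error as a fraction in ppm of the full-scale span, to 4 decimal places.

0.9537 ppm

Truncating → worst-case error = 1 LSB = V_FS/2^20, so 1e+06/1048576 = 0.953674 ppm of full scale.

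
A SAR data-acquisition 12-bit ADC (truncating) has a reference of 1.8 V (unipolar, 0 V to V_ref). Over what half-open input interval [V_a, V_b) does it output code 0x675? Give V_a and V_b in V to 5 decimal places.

[0.72642 V, 0.72686 V)

LSB = 1.8/2^12 = 439.45 µV.
Code 0x675 = 1653 decimal.
V_a = V_low + 1653·LSB = 0.726416 V; V_b = V_low + 1654·LSB = 0.726855 V.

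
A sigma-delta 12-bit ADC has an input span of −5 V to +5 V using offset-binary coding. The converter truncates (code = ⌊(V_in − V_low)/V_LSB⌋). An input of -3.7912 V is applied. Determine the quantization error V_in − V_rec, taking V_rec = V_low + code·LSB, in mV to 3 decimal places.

0.304 mV

One LSB is 10 V / 4096 = 2.441 mV.
(V_in − V_low)/LSB = (-3.7912 − (−5))/0.00244141 = 495.1245 → code 495 (floor).
Reconstructed: -3.7915039 V.
V_in − V_rec = 0.000303906 V = 0.304 mV.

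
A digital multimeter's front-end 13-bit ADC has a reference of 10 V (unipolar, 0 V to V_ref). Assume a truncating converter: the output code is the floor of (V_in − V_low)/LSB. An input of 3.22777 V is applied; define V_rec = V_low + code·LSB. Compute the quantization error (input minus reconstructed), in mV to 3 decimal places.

0.231 mV

One LSB is 10 V / 8192 = 1.221 mV.
(V_in − V_low)/LSB = (3.22777 − 0)/0.0012207 = 2644.1892 → code 2644 (floor).
V_rec = 0 + 2644·0.0012207 = 3.2275391 V.
Difference: 0.000230937 V → 0.231 mV.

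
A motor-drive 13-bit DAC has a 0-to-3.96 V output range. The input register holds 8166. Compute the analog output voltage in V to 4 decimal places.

LSB = 3.96 V / 2^13 = 483.40 µV.
V_out = 0 + 8166 × 0.000483398 V = 3.94743 V.

3.9474 V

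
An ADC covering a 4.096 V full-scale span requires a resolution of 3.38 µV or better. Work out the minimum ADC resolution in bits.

Number of steps required ≥ 4.096 V / 3.38 µV = 1211834.32.
Need 2^N ≥ 1211834.32; 2^20 = 1048576, 2^21 = 2097152.
Minimum N = 21.

21 bits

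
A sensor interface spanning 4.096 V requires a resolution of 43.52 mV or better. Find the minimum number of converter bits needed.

7 bits

Number of steps required ≥ 4.096 V / 43.52 mV = 94.12.
Need 2^N ≥ 94.12; 2^6 = 64, 2^7 = 128.
Minimum N = 7.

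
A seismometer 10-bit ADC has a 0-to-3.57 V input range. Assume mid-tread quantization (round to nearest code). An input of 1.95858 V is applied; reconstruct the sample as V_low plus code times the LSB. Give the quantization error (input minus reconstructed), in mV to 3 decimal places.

-0.736 mV

Step size: 3.57 V ÷ 2^10 = 3.486 mV.
(V_in − V_low)/LSB = (1.95858 − 0)/0.00348633 = 561.7888 → code 562 (round).
V_rec = 0 + 562·0.00348633 = 1.9593164 V.
Difference: -0.000736406 V → -0.736 mV.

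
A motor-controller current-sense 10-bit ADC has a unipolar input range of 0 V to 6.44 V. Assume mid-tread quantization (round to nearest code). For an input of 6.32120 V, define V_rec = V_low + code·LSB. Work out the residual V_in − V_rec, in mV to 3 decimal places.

0.692 mV

One LSB is 6.44 V / 1024 = 6.289 mV.
Scaled input = 1005.1101 LSBs, so code = 1005.
Code 1005 maps back to 0 + 1005×0.00628906 V = 6.3205078 V.
Difference: 0.000692187 V → 0.692 mV.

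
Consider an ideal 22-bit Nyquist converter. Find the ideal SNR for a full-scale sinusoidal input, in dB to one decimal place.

SNR ≈ 6.02·N + 1.76 dB = 6.02·22 + 1.76 = 134.20 dB.

134.2 dB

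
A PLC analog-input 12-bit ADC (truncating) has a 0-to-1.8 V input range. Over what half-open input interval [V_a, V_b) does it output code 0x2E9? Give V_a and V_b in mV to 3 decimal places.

[327.393 mV, 327.832 mV)

LSB = 1.8/2^12 = 439.45 µV.
Code 0x2E9 = 745 decimal.
V_a = V_low + 745·LSB = 0.327393 V; V_b = V_low + 746·LSB = 0.327832 V.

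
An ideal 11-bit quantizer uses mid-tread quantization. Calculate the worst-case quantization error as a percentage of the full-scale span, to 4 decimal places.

0.0244 %

Rounding → worst-case error = ½ LSB = V_FS/2^12, so 100/4096 = 0.0244141 % of full scale.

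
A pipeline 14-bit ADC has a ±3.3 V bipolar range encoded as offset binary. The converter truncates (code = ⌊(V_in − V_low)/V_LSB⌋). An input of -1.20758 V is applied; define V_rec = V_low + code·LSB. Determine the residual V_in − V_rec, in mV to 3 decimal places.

LSB = 6.6/2^14 = 402.83 µV.
(-1.20758 − (−3.3))/0.000402832 = 5194.2741; ⌊·⌋ gives code 5194.
Code 5194 maps back to (−3.3) + 5194×0.000402832 V = -1.2076904 V.
Difference: 0.00011043 V → 0.110 mV.

0.110 mV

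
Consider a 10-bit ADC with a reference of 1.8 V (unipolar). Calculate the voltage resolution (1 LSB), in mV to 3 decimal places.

1.758 mV

Full-scale span = 1.8 V.
LSB = 1.8 / 2^10 = 1.8 / 1024 = 0.00175781 V = 1.758 mV.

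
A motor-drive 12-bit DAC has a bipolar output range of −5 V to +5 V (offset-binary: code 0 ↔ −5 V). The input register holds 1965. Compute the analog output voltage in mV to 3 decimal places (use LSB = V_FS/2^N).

LSB = 10 V / 2^12 = 2.441 mV.
V_out = (−5) + 1965 × 0.00244141 V = -0.202637 V.
= -202.637 mV.

-202.637 mV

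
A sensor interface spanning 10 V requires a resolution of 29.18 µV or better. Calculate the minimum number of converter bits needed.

19 bits

Number of steps required ≥ 10 V / 29.18 µV = 342700.48.
Need 2^N ≥ 342700.48; 2^18 = 262144, 2^19 = 524288.
Minimum N = 19.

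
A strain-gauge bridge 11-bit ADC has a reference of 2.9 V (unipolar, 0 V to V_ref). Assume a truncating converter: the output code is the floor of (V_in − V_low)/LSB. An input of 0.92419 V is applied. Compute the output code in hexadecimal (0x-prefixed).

Full-scale span = 2.9 V; LSB = 2.9/2^11 = 1.416 mV.
Input sits at 652.669 steps above V_low.
Floor → code 652.
In hexadecimal (0x-prefixed): 0x28C.

code 0x28C (decimal 652)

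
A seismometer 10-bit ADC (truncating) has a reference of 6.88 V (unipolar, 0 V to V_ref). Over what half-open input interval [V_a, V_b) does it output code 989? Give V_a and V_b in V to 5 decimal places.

[6.64484 V, 6.65156 V)

LSB = 6.88/2^10 = 6.719 mV.
V_a = V_low + 989·LSB = 6.64484 V; V_b = V_low + 990·LSB = 6.65156 V.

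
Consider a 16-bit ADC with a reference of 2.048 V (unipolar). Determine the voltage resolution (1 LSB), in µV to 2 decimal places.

31.25 µV

Full-scale span = 2.048 V.
LSB = 2.048 / 2^16 = 2.048 / 65536 = 3.125e-05 V = 31.25 µV.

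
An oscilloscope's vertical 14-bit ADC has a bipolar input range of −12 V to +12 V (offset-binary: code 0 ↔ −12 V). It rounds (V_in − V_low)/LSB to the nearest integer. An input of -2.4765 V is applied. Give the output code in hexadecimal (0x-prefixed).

With 16384 levels over 24 V, one step is 1.465 mV.
(V_in − V_low)/LSB = (-2.4765 − (−12)) / 0.00146484 = 6501.376.
round(6501.376) = 6501.
In hexadecimal (0x-prefixed): 0x1965.

code 0x1965 (decimal 6501)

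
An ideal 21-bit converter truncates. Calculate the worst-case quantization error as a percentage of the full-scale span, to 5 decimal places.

Truncating → worst-case error = 1 LSB = V_FS/2^21, so 100/2097152 = 4.76837e-05 % of full scale.

0.00005 %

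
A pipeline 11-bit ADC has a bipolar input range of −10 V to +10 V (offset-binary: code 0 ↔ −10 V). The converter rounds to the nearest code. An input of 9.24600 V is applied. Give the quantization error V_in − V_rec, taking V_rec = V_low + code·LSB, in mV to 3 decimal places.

-2.047 mV

LSB = 20/2^11 = 9.766 mV.
Scaled input = 1970.7904 LSBs, so code = 1971.
V_rec = (−10) + 1971·0.00976562 = 9.2480469 V.
Difference: -0.00204688 V → -2.047 mV.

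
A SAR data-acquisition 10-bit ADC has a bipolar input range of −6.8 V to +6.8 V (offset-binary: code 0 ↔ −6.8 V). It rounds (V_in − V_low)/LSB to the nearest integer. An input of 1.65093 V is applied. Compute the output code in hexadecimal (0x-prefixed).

code 0x27C (decimal 636)

Full-scale span = 13.6 V; LSB = 13.6/2^10 = 13.281 mV.
Input sits at 636.305 steps above V_low.
So the output code is 636.
In hexadecimal (0x-prefixed): 0x27C.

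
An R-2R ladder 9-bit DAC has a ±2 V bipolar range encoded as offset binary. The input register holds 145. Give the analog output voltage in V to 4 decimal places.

-0.8672 V

LSB = 4 V / 2^9 = 7.812 mV.
V_out = (−2) + 145 × 0.0078125 V = -0.867188 V.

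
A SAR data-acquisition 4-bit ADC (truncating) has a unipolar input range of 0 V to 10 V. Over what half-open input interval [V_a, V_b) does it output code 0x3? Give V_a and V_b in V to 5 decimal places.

LSB = 10/2^4 = 0.6250 V.
Code 0x3 = 3 decimal.
V_a = V_low + 3·LSB = 1.875 V; V_b = V_low + 4·LSB = 2.5 V.

[1.87500 V, 2.50000 V)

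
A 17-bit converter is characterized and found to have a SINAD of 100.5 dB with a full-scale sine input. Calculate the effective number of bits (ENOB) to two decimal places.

ENOB = (SINAD − 1.76) / 6.02 = (100.5 − 1.76)/6.02 = 16.402.

16.40 bits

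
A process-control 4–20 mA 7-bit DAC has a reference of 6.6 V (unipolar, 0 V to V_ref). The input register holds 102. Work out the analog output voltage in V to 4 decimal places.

5.2594 V

LSB = 6.6 V / 2^7 = 51.562 mV.
V_out = 0 + 102 × 0.0515625 V = 5.25938 V.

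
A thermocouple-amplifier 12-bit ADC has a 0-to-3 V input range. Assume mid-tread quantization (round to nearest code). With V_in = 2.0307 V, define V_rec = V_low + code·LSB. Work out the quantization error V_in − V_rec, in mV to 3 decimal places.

Step size: 3 V ÷ 2^12 = 0.732 mV.
Scaled input = 2772.5824 LSBs, so code = 2773.
Code 2773 maps back to 0 + 2773×0.000732422 V = 2.0310059 V.
V_in − V_rec = -0.000305859 V = -0.306 mV.

-0.306 mV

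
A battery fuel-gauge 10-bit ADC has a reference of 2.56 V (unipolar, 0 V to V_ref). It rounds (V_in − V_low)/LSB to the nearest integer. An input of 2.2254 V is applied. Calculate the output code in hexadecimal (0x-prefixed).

code 0x37A (decimal 890)

Full-scale span = 2.56 V; LSB = 2.56/2^10 = 2.500 mV.
(V_in − V_low)/LSB = (2.2254 − 0) / 0.0025 = 890.160.
So the output code is 890.
In hexadecimal (0x-prefixed): 0x37A.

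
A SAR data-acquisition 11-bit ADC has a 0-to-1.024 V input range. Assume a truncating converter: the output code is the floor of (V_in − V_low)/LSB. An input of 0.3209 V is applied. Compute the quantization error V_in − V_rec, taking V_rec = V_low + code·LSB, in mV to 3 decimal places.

Step size: 1.024 V ÷ 2^11 = 0.500 mV.
Scaled input = 641.8000 LSBs, so code = 641.
V_rec = 0 + 641·0.0005 = 0.3205 V.
V_in − V_rec = 0.0004 V = 0.400 mV.

0.400 mV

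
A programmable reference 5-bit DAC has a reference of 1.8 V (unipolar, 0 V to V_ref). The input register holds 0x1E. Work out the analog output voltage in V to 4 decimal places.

1.6875 V

LSB = 1.8 V / 2^5 = 56.250 mV.
Code 0x1E = 30 decimal.
V_out = 0 + 30 × 0.05625 V = 1.6875 V.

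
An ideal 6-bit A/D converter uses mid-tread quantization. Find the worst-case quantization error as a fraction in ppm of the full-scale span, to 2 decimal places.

Rounding → worst-case error = ½ LSB = V_FS/2^7, so 1e+06/128 = 7812.5 ppm of full scale.

7812.50 ppm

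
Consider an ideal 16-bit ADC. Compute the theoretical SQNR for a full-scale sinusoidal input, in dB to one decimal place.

SNR ≈ 6.02·N + 1.76 dB = 6.02·16 + 1.76 = 98.08 dB.

98.1 dB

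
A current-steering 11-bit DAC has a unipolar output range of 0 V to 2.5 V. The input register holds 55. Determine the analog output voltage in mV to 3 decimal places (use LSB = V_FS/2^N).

67.139 mV

LSB = 2.5 V / 2^11 = 1.221 mV.
V_out = 0 + 55 × 0.0012207 V = 0.0671387 V.
= 67.139 mV.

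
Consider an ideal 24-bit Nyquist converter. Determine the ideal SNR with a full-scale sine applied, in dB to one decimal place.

146.2 dB

SNR ≈ 6.02·N + 1.76 dB = 6.02·24 + 1.76 = 146.24 dB.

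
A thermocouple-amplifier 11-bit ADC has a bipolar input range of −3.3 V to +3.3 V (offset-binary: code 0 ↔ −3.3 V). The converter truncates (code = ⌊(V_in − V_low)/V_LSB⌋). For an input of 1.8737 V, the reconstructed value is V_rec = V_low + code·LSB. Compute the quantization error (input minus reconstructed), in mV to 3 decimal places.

1.337 mV

One LSB is 6.6 V / 2048 = 3.223 mV.
Scaled input = 1605.4148 LSBs, so code = 1605.
V_rec = (−3.3) + 1605·0.00322266 = 1.8723633 V.
Difference: 0.00133672 V → 1.337 mV.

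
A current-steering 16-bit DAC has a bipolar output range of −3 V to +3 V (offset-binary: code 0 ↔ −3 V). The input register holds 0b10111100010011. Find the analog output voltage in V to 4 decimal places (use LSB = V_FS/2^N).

-1.8967 V

LSB = 6 V / 2^16 = 91.55 µV.
Code 0b10111100010011 = 12051 decimal.
V_out = (−3) + 12051 × 9.15527e-05 V = -1.8967 V.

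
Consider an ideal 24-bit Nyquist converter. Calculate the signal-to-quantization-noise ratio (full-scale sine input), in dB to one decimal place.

146.2 dB

SNR ≈ 6.02·N + 1.76 dB = 6.02·24 + 1.76 = 146.24 dB.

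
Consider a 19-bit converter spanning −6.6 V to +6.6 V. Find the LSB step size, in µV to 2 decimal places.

25.18 µV

Full-scale span = 13.2 V.
LSB = 13.2 / 2^19 = 13.2 / 524288 = 2.5177e-05 V = 25.18 µV.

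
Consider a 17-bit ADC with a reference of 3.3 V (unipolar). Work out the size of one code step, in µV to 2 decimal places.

Full-scale span = 3.3 V.
LSB = 3.3 / 2^17 = 3.3 / 131072 = 2.5177e-05 V = 25.18 µV.

25.18 µV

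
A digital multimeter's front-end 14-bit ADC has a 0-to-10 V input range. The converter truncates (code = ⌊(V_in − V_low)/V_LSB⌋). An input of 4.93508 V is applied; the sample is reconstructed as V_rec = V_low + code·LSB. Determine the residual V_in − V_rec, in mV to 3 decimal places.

One LSB is 10 V / 16384 = 0.610 mV.
(V_in − V_low)/LSB = (4.93508 − 0)/0.000610352 = 8085.6351 → code 8085 (floor).
Reconstructed: 4.9346924 V.
Error = 4.93508 − 4.9346924 = 0.000387617 V = 0.388 mV.

0.388 mV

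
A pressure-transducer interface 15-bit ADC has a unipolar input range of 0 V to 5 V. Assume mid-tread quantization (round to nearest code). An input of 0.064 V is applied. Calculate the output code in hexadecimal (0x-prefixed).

code 0x1A3 (decimal 419)

LSB = 5 V / 32768 = 152.59 µV.
Input sits at 419.430 steps above V_low.
Round → code 419.
In hexadecimal (0x-prefixed): 0x1A3.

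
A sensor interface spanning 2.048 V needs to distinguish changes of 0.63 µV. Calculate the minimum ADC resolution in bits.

22 bits

Number of steps required ≥ 2.048 V / 0.63 µV = 3250793.65.
Need 2^N ≥ 3250793.65; 2^21 = 2097152, 2^22 = 4194304.
Minimum N = 22.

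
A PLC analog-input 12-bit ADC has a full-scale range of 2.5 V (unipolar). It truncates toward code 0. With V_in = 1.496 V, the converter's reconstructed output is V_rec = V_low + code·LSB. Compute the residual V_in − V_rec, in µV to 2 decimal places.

28.32 µV

One LSB is 2.5 V / 4096 = 0.610 mV.
Scaled input = 2451.0464 LSBs, so code = 2451.
V_rec = 0 + 2451·0.000610352 = 1.4959717 V.
Difference: 2.83203e-05 V → 28.32 µV.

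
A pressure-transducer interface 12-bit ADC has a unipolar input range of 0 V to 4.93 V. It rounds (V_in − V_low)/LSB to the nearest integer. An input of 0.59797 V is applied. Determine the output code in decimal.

With 4096 levels over 4.93 V, one step is 1.204 mV.
(V_in − V_low)/LSB = (0.59797 − 0) / 0.00120361 = 496.812.
Round → code 497.

code 497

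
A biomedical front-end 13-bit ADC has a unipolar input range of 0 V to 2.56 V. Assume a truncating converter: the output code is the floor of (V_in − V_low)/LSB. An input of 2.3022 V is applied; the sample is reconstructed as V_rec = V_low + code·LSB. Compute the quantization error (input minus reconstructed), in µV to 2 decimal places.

One LSB is 2.56 V / 8192 = 312.50 µV.
(2.3022 − 0)/0.0003125 = 7367.0400; ⌊·⌋ gives code 7367.
Code 7367 maps back to 0 + 7367×0.0003125 V = 2.3021875 V.
Error = 2.3022 − 2.3021875 = 1.25e-05 V = 12.50 µV.

12.50 µV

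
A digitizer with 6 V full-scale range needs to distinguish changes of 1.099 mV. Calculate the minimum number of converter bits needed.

Number of steps required ≥ 6 V / 1.099 mV = 5459.51.
Need 2^N ≥ 5459.51; 2^12 = 4096, 2^13 = 8192.
Minimum N = 13.

13 bits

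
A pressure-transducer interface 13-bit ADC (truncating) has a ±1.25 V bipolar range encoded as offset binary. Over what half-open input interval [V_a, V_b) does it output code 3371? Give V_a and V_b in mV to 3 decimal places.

LSB = 2.5/2^13 = 305.18 µV.
V_a = V_low + 3371·LSB = -0.221252 V; V_b = V_low + 3372·LSB = -0.220947 V.

[-221.252 mV, -220.947 mV)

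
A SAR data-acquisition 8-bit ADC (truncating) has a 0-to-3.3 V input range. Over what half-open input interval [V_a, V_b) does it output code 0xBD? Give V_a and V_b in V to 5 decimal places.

LSB = 3.3/2^8 = 12.891 mV.
Code 0xBD = 189 decimal.
V_a = V_low + 189·LSB = 2.43633 V; V_b = V_low + 190·LSB = 2.44922 V.

[2.43633 V, 2.44922 V)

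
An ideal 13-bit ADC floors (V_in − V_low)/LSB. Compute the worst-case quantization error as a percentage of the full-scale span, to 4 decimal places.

Truncating → worst-case error = 1 LSB = V_FS/2^13, so 100/8192 = 0.012207 % of full scale.

0.0122 %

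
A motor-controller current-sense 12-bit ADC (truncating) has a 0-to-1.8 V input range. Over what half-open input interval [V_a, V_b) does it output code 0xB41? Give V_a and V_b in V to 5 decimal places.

[1.26606 V, 1.26650 V)

LSB = 1.8/2^12 = 439.45 µV.
Code 0xB41 = 2881 decimal.
V_a = V_low + 2881·LSB = 1.26606 V; V_b = V_low + 2882·LSB = 1.2665 V.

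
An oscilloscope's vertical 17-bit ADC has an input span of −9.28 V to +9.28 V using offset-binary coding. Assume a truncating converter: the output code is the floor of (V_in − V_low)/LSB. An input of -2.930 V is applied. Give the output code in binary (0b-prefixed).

With 131072 levels over 18.56 V, one step is 141.60 µV.
(-2.930 − (−9.28)) / 0.000141602 = 44844.138 LSBs.
So the output code is 44844.
In binary (0b-prefixed): 0b1010111100101100.

code 0b1010111100101100 (decimal 44844)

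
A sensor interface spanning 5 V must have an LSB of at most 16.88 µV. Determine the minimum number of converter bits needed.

Number of steps required ≥ 5 V / 16.88 µV = 296208.53.
Need 2^N ≥ 296208.53; 2^18 = 262144, 2^19 = 524288.
Minimum N = 19.

19 bits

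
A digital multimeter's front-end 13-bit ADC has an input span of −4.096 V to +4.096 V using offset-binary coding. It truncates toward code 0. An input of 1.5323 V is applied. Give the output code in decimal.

code 5628

Full-scale span = 8.192 V; LSB = 8.192/2^13 = 1.000 mV.
Input sits at 5628.300 steps above V_low.
Floor → code 5628.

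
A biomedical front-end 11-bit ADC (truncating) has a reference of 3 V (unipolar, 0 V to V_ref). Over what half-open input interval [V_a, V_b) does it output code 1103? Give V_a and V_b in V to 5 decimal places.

[1.61572 V, 1.61719 V)

LSB = 3/2^11 = 1.465 mV.
V_a = V_low + 1103·LSB = 1.61572 V; V_b = V_low + 1104·LSB = 1.61719 V.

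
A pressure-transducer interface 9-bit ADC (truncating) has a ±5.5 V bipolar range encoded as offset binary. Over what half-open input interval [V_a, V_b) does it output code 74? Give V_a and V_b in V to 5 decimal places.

[-3.91016 V, -3.88867 V)

LSB = 11/2^9 = 21.484 mV.
V_a = V_low + 74·LSB = -3.91016 V; V_b = V_low + 75·LSB = -3.88867 V.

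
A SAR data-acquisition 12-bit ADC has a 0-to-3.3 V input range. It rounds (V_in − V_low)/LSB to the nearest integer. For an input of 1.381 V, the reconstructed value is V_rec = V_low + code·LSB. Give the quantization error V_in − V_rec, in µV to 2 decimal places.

91.80 µV

One LSB is 3.3 V / 4096 = 0.806 mV.
(1.381 − 0)/0.000805664 = 1714.1139; round gives code 1714.
Code 1714 maps back to 0 + 1714×0.000805664 V = 1.3809082 V.
Difference: 9.17969e-05 V → 91.80 µV.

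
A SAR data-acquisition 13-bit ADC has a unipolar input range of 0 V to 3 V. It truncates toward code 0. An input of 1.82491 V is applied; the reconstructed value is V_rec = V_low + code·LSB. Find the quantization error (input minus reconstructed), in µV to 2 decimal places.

80.90 µV

One LSB is 3 V / 8192 = 366.21 µV.
Scaled input = 4983.2209 LSBs, so code = 4983.
Reconstructed: 1.8248291 V.
V_in − V_rec = 8.08984e-05 V = 80.90 µV.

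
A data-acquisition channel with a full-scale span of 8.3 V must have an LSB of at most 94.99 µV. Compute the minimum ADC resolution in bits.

17 bits

Number of steps required ≥ 8.3 V / 94.99 µV = 87377.62.
Need 2^N ≥ 87377.62; 2^16 = 65536, 2^17 = 131072.
Minimum N = 17.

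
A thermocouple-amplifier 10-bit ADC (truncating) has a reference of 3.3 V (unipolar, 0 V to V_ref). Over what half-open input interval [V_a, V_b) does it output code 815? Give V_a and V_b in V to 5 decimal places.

LSB = 3.3/2^10 = 3.223 mV.
V_a = V_low + 815·LSB = 2.62646 V; V_b = V_low + 816·LSB = 2.62969 V.

[2.62646 V, 2.62969 V)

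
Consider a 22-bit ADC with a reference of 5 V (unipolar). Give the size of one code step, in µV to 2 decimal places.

1.19 µV

Full-scale span = 5 V.
LSB = 5 / 2^22 = 5 / 4194304 = 1.19209e-06 V = 1.19 µV.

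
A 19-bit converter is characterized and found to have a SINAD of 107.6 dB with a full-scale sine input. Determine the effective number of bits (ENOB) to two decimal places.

17.58 bits

ENOB = (SINAD − 1.76) / 6.02 = (107.6 − 1.76)/6.02 = 17.581.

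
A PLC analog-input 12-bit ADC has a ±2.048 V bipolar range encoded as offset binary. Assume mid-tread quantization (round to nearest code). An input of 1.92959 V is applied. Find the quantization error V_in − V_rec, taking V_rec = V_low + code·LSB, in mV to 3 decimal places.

-0.410 mV

Step size: 4.096 V ÷ 2^12 = 1.000 mV.
(1.92959 − (−2.048))/0.001 = 3977.5900; round gives code 3978.
Reconstructed: 1.93 V.
V_in − V_rec = -0.00041 V = -0.410 mV.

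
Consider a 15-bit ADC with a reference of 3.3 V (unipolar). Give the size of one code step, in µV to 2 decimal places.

100.71 µV

Full-scale span = 3.3 V.
LSB = 3.3 / 2^15 = 3.3 / 32768 = 0.000100708 V = 100.71 µV.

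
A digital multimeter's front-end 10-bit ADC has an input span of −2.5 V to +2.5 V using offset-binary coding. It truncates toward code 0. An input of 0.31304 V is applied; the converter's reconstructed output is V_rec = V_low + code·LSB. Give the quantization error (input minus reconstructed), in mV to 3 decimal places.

Step size: 5 V ÷ 2^10 = 4.883 mV.
(0.31304 − (−2.5))/0.00488281 = 576.1106; ⌊·⌋ gives code 576.
Reconstructed: 0.3125 V.
Difference: 0.00054 V → 0.540 mV.

0.540 mV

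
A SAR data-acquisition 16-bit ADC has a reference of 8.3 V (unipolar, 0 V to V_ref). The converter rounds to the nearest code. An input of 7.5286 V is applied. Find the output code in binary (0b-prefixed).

code 0b1110100000110101 (decimal 59445)

Full-scale span = 8.3 V; LSB = 8.3/2^16 = 126.65 µV.
Input sits at 59445.100 steps above V_low.
round(59445.100) = 59445.
In binary (0b-prefixed): 0b1110100000110101.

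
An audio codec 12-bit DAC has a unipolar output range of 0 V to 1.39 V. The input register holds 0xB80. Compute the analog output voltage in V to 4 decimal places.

0.9991 V

LSB = 1.39 V / 2^12 = 339.36 µV.
Code 0xB80 = 2944 decimal.
V_out = 0 + 2944 × 0.000339355 V = 0.999062 V.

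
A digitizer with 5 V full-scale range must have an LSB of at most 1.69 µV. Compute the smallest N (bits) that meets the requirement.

22 bits

Number of steps required ≥ 5 V / 1.69 µV = 2958579.88.
Need 2^N ≥ 2958579.88; 2^21 = 2097152, 2^22 = 4194304.
Minimum N = 22.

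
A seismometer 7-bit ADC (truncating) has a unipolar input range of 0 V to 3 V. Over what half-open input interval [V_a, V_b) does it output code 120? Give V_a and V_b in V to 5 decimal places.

LSB = 3/2^7 = 23.438 mV.
V_a = V_low + 120·LSB = 2.8125 V; V_b = V_low + 121·LSB = 2.83594 V.

[2.81250 V, 2.83594 V)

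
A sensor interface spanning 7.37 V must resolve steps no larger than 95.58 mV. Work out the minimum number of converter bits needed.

7 bits

Number of steps required ≥ 7.37 V / 95.58 mV = 77.11.
Need 2^N ≥ 77.11; 2^6 = 64, 2^7 = 128.
Minimum N = 7.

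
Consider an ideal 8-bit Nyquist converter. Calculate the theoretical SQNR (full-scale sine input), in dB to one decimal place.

49.9 dB

SNR ≈ 6.02·N + 1.76 dB = 6.02·8 + 1.76 = 49.92 dB.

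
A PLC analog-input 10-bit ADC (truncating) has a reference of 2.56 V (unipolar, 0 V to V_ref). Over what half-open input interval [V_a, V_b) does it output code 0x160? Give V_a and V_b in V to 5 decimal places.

LSB = 2.56/2^10 = 2.500 mV.
Code 0x160 = 352 decimal.
V_a = V_low + 352·LSB = 0.88 V; V_b = V_low + 353·LSB = 0.8825 V.

[0.88000 V, 0.88250 V)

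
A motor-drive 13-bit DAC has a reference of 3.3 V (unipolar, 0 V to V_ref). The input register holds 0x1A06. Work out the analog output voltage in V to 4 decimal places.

LSB = 3.3 V / 2^13 = 402.83 µV.
Code 0x1A06 = 6662 decimal.
V_out = 0 + 6662 × 0.000402832 V = 2.68367 V.

2.6837 V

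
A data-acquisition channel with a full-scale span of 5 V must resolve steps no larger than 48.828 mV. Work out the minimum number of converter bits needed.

Number of steps required ≥ 5 V / 48.828 mV = 102.40.
Need 2^N ≥ 102.40; 2^6 = 64, 2^7 = 128.
Minimum N = 7.

7 bits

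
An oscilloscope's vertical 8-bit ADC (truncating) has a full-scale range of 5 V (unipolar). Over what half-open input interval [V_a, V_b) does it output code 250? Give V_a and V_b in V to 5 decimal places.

LSB = 5/2^8 = 19.531 mV.
V_a = V_low + 250·LSB = 4.88281 V; V_b = V_low + 251·LSB = 4.90234 V.

[4.88281 V, 4.90234 V)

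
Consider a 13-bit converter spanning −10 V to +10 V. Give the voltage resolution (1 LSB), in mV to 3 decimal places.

Full-scale span = 20 V.
LSB = 20 / 2^13 = 20 / 8192 = 0.00244141 V = 2.441 mV.

2.441 mV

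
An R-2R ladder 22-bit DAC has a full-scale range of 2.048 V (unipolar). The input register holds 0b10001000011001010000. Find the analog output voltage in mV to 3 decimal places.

LSB = 2.048 V / 2^22 = 0.49 µV.
Code 0b10001000011001010000 = 558672 decimal.
V_out = 0 + 558672 × 4.88281e-07 V = 0.272789 V.
= 272.789 mV.

272.789 mV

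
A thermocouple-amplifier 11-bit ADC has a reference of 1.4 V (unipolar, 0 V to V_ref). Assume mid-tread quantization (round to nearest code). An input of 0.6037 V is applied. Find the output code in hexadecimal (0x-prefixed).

code 0x373 (decimal 883)

With 2048 levels over 1.4 V, one step is 0.684 mV.
Input sits at 883.127 steps above V_low.
round(883.127) = 883.
In hexadecimal (0x-prefixed): 0x373.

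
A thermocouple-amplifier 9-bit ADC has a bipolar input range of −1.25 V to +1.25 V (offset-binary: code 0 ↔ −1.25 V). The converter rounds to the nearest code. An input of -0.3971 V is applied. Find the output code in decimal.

code 175

Full-scale span = 2.5 V; LSB = 2.5/2^9 = 4.883 mV.
Input sits at 174.674 steps above V_low.
Round → code 175.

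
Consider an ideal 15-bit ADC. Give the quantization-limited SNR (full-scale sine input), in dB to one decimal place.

SNR ≈ 6.02·N + 1.76 dB = 6.02·15 + 1.76 = 92.06 dB.

92.1 dB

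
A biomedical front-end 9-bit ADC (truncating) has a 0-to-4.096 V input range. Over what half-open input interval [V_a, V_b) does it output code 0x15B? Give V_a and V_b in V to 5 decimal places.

LSB = 4.096/2^9 = 8.000 mV.
Code 0x15B = 347 decimal.
V_a = V_low + 347·LSB = 2.776 V; V_b = V_low + 348·LSB = 2.784 V.

[2.77600 V, 2.78400 V)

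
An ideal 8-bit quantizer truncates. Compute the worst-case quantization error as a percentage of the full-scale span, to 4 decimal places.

0.3906 %

Truncating → worst-case error = 1 LSB = V_FS/2^8, so 100/256 = 0.390625 % of full scale.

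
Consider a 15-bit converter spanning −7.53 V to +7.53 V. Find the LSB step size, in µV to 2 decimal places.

Full-scale span = 15.06 V.
LSB = 15.06 / 2^15 = 15.06 / 32768 = 0.000459595 V = 459.59 µV.

459.59 µV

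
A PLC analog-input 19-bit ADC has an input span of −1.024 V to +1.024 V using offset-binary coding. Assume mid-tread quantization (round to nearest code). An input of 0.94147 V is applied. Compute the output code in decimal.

With 524288 levels over 2.048 V, one step is 3.91 µV.
Input sits at 503160.320 steps above V_low.
round(503160.320) = 503160.

code 503160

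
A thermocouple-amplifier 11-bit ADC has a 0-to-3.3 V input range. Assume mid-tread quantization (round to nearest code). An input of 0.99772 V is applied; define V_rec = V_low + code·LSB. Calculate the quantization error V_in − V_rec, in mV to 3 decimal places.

0.308 mV

LSB = 3.3/2^11 = 1.611 mV.
Scaled input = 619.1911 LSBs, so code = 619.
V_rec = 0 + 619·0.00161133 = 0.99741211 V.
V_in − V_rec = 0.000307891 V = 0.308 mV.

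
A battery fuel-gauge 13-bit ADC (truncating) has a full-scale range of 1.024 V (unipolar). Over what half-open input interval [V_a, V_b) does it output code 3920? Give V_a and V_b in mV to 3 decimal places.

LSB = 1.024/2^13 = 125.00 µV.
V_a = V_low + 3920·LSB = 0.49 V; V_b = V_low + 3921·LSB = 0.490125 V.

[490.000 mV, 490.125 mV)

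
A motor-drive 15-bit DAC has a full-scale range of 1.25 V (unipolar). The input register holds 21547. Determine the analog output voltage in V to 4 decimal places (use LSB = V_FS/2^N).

LSB = 1.25 V / 2^15 = 38.15 µV.
V_out = 0 + 21547 × 3.8147e-05 V = 0.821953 V.

0.8220 V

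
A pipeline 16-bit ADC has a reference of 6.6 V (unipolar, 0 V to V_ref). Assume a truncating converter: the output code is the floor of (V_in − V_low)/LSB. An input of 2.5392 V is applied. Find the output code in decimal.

Full-scale span = 6.6 V; LSB = 6.6/2^16 = 100.71 µV.
Input sits at 25213.487 steps above V_low.
So the output code is 25213.

code 25213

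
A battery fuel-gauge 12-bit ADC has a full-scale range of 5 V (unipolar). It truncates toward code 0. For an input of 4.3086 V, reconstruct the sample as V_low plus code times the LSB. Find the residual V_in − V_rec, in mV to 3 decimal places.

LSB = 5/2^12 = 1.221 mV.
Scaled input = 3529.6051 LSBs, so code = 3529.
V_rec = 0 + 3529·0.0012207 = 4.3078613 V.
V_in − V_rec = 0.000738672 V = 0.739 mV.

0.739 mV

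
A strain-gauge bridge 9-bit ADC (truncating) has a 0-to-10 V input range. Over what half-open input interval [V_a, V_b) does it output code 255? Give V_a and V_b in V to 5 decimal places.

LSB = 10/2^9 = 19.531 mV.
V_a = V_low + 255·LSB = 4.98047 V; V_b = V_low + 256·LSB = 5 V.

[4.98047 V, 5.00000 V)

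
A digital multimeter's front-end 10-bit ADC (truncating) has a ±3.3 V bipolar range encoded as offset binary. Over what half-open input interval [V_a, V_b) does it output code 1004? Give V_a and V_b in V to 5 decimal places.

[3.17109 V, 3.17754 V)

LSB = 6.6/2^10 = 6.445 mV.
V_a = V_low + 1004·LSB = 3.17109 V; V_b = V_low + 1005·LSB = 3.17754 V.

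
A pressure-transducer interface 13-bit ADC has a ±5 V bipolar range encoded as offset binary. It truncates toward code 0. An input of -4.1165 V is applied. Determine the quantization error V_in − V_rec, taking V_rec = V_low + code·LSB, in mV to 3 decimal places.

0.932 mV

Step size: 10 V ÷ 2^13 = 1.221 mV.
Scaled input = 723.7632 LSBs, so code = 723.
V_rec = (−5) + 723·0.0012207 = -4.1174316 V.
Error = -4.1165 − (−4.1174316) = 0.000931641 V = 0.932 mV.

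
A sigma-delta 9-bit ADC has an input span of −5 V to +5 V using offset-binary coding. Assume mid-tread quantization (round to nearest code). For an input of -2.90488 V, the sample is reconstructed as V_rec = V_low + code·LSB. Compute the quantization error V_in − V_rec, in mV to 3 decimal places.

LSB = 10/2^9 = 19.531 mV.
Scaled input = 107.2701 LSBs, so code = 107.
V_rec = (−5) + 107·0.0195312 = -2.9101562 V.
Error = -2.90488 − (−2.9101562) = 0.00527625 V = 5.276 mV.

5.276 mV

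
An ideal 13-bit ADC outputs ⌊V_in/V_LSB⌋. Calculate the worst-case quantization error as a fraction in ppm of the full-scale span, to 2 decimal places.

122.07 ppm

Truncating → worst-case error = 1 LSB = V_FS/2^13, so 1e+06/8192 = 122.07 ppm of full scale.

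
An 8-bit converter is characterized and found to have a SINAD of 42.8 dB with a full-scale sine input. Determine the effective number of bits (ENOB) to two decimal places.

6.82 bits

ENOB = (SINAD − 1.76) / 6.02 = (42.8 − 1.76)/6.02 = 6.817.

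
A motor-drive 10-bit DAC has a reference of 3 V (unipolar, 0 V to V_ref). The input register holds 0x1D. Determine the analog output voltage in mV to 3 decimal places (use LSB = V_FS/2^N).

LSB = 3 V / 2^10 = 2.930 mV.
Code 0x1D = 29 decimal.
V_out = 0 + 29 × 0.00292969 V = 0.0849609 V.
= 84.961 mV.

84.961 mV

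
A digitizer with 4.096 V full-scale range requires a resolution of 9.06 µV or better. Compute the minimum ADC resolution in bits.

19 bits

Number of steps required ≥ 4.096 V / 9.06 µV = 452097.13.
Need 2^N ≥ 452097.13; 2^18 = 262144, 2^19 = 524288.
Minimum N = 19.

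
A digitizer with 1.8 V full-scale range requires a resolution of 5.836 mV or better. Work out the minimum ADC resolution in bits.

9 bits

Number of steps required ≥ 1.8 V / 5.836 mV = 308.43.
Need 2^N ≥ 308.43; 2^8 = 256, 2^9 = 512.
Minimum N = 9.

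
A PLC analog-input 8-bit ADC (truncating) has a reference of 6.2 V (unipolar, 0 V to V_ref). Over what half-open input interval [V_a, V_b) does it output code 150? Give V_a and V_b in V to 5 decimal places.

[3.63281 V, 3.65703 V)

LSB = 6.2/2^8 = 24.219 mV.
V_a = V_low + 150·LSB = 3.63281 V; V_b = V_low + 151·LSB = 3.65703 V.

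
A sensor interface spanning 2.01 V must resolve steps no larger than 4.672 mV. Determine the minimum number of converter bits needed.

Number of steps required ≥ 2.01 V / 4.672 mV = 430.22.
Need 2^N ≥ 430.22; 2^8 = 256, 2^9 = 512.
Minimum N = 9.

9 bits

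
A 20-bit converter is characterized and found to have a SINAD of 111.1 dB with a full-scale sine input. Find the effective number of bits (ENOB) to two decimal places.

18.16 bits

ENOB = (SINAD − 1.76) / 6.02 = (111.1 − 1.76)/6.02 = 18.163.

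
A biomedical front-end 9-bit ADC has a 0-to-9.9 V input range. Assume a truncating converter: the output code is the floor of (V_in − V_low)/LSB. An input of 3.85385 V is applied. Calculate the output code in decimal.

LSB = 9.9 V / 512 = 19.336 mV.
(3.85385 − 0) / 0.0193359 = 199.310 LSBs.
Floor → code 199.

code 199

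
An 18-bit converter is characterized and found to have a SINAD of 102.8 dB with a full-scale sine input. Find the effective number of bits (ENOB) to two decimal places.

16.78 bits

ENOB = (SINAD − 1.76) / 6.02 = (102.8 − 1.76)/6.02 = 16.784.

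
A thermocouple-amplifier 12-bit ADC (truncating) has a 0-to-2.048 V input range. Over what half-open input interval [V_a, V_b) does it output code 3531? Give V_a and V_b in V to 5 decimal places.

LSB = 2.048/2^12 = 0.500 mV.
V_a = V_low + 3531·LSB = 1.7655 V; V_b = V_low + 3532·LSB = 1.766 V.

[1.76550 V, 1.76600 V)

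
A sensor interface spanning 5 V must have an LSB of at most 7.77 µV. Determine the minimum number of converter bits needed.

Number of steps required ≥ 5 V / 7.77 µV = 643500.64.
Need 2^N ≥ 643500.64; 2^19 = 524288, 2^20 = 1048576.
Minimum N = 20.

20 bits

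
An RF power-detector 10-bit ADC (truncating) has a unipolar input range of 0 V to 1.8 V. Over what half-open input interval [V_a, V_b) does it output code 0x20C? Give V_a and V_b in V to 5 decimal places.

LSB = 1.8/2^10 = 1.758 mV.
Code 0x20C = 524 decimal.
V_a = V_low + 524·LSB = 0.921094 V; V_b = V_low + 525·LSB = 0.922852 V.

[0.92109 V, 0.92285 V)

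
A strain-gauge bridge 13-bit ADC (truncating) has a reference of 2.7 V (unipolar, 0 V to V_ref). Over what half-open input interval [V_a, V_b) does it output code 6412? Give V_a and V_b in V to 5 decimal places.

[2.11333 V, 2.11366 V)

LSB = 2.7/2^13 = 329.59 µV.
V_a = V_low + 6412·LSB = 2.11333 V; V_b = V_low + 6413·LSB = 2.11366 V.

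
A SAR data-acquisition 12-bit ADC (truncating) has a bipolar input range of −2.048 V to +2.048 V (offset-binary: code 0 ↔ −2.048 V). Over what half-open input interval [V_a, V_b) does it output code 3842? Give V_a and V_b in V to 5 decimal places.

LSB = 4.096/2^12 = 1.000 mV.
V_a = V_low + 3842·LSB = 1.794 V; V_b = V_low + 3843·LSB = 1.795 V.

[1.79400 V, 1.79500 V)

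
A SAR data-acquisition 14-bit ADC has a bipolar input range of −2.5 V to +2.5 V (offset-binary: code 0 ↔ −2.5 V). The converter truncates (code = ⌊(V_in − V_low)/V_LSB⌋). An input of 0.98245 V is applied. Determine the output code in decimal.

code 11411

With 16384 levels over 5 V, one step is 305.18 µV.
(0.98245 − (−2.5)) / 0.000305176 = 11411.292 LSBs.
⌊·⌋(11411.292) = 11411.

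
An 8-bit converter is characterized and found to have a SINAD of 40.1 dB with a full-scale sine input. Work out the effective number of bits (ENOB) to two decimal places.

6.37 bits

ENOB = (SINAD − 1.76) / 6.02 = (40.1 − 1.76)/6.02 = 6.369.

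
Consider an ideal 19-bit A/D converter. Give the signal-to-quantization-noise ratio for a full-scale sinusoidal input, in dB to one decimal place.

116.1 dB

SNR ≈ 6.02·N + 1.76 dB = 6.02·19 + 1.76 = 116.14 dB.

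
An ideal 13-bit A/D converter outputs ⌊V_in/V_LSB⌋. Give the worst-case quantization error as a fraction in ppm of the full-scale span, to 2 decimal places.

122.07 ppm

Truncating → worst-case error = 1 LSB = V_FS/2^13, so 1e+06/8192 = 122.07 ppm of full scale.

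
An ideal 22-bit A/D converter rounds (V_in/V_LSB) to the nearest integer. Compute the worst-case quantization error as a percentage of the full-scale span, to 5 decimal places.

0.00001 %

Rounding → worst-case error = ½ LSB = V_FS/2^23, so 100/8388608 = 1.19209e-05 % of full scale.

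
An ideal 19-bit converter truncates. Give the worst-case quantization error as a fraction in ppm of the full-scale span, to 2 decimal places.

Truncating → worst-case error = 1 LSB = V_FS/2^19, so 1e+06/524288 = 1.90735 ppm of full scale.

1.91 ppm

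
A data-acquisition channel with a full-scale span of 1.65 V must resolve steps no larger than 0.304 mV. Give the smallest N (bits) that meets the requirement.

Number of steps required ≥ 1.65 V / 0.304 mV = 5427.63.
Need 2^N ≥ 5427.63; 2^12 = 4096, 2^13 = 8192.
Minimum N = 13.

13 bits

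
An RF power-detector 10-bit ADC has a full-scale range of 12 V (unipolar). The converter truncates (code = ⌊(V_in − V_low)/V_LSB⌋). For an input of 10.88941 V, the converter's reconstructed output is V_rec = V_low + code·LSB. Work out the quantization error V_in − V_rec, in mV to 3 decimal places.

One LSB is 12 V / 1024 = 11.719 mV.
(10.88941 − 0)/0.0117188 = 929.2297; ⌊·⌋ gives code 929.
Code 929 maps back to 0 + 929×0.0117188 V = 10.886719 V.
V_in − V_rec = 0.00269125 V = 2.691 mV.

2.691 mV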